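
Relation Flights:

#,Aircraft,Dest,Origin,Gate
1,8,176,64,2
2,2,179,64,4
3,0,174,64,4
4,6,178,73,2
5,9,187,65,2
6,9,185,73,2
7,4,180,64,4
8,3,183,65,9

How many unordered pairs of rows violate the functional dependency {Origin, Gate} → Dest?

4

(Origin=64, Gate=4): violating pairs (2,3), (2,7), (3,7) — 3 pairs.
(Origin=73, Gate=2): violating pairs (4,6) — 1 pair.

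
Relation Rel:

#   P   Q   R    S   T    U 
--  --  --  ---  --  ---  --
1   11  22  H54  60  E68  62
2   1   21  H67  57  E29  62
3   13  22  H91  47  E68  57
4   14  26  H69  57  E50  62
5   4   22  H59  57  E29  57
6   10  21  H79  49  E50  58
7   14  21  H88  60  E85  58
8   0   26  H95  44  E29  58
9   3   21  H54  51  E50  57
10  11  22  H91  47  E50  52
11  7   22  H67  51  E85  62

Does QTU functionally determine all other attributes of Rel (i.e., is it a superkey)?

Yes

All 11 rows have distinct QTU values, so QTU → (all attributes) holds and QTU is a superkey.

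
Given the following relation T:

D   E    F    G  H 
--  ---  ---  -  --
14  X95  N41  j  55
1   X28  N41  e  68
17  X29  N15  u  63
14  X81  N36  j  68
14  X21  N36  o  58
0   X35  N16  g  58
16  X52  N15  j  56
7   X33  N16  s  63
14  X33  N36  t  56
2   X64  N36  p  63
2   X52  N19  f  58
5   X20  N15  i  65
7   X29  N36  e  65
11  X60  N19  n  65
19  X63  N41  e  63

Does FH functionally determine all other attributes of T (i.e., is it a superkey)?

All 15 rows have distinct FH values, so FH → (all attributes) holds and FH is a superkey.

Yes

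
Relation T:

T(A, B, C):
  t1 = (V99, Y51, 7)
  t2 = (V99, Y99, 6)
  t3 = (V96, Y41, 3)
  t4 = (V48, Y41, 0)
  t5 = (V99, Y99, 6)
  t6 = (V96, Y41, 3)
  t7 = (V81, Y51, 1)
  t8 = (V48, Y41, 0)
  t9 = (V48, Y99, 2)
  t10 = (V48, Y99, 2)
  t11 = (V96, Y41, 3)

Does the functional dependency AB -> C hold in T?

Yes

(A=V99, B=Y51): row 1 → C = 7 ✓
(A=V99, B=Y99): rows 2, 5 → C = 6, 6 ✓
(A=V96, B=Y41): rows 3, 6, 11 → C = 3, 3, 3 ✓
(A=V48, B=Y41): rows 4, 8 → C = 0, 0 ✓
(A=V81, B=Y51): row 7 → C = 1 ✓
(A=V48, B=Y99): rows 9, 10 → C = 2, 2 ✓
Every AB value is associated with a single C value, so AB -> C holds.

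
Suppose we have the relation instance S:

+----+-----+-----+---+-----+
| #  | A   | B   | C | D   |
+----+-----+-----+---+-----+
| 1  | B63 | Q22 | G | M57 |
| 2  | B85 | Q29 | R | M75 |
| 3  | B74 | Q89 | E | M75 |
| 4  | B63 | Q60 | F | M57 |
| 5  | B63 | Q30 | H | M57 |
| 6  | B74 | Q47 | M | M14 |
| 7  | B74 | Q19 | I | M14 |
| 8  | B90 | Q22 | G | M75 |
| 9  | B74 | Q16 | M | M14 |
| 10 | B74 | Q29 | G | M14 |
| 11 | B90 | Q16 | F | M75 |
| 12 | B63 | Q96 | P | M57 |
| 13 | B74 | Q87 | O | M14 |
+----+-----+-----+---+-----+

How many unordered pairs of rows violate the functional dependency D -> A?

5

D=M57: all 4 rows agree on A — 0 pairs.
D=M75: violating pairs (2,3), (2,8), (2,11), (3,8), (3,11) — 5 pairs.
D=M14: all 5 rows agree on A — 0 pairs.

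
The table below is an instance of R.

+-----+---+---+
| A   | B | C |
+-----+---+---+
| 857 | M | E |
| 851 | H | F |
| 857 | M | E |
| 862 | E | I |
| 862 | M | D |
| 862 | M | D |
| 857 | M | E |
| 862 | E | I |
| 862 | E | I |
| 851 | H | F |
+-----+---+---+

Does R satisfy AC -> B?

(A=857, C=E): 3 rows → B = M, M, M ✓
(A=851, C=F): 2 rows → B = H, H ✓
(A=862, C=I): 3 rows → B = E, E, E ✓
(A=862, C=D): 2 rows → B = M, M ✓
Every AC value is associated with a single B value, so AC -> B holds.

Yes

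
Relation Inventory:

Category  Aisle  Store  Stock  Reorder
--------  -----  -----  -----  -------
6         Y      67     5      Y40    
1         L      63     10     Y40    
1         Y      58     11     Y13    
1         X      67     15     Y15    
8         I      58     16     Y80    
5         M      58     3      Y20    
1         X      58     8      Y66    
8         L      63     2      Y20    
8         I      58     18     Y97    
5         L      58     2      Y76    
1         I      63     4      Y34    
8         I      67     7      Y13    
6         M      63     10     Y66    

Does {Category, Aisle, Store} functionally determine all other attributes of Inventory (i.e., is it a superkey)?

Two distinct rows share (Category=8, Aisle=I, Store=58), so {Category, Aisle, Store} does not determine every attribute — not a superkey.

No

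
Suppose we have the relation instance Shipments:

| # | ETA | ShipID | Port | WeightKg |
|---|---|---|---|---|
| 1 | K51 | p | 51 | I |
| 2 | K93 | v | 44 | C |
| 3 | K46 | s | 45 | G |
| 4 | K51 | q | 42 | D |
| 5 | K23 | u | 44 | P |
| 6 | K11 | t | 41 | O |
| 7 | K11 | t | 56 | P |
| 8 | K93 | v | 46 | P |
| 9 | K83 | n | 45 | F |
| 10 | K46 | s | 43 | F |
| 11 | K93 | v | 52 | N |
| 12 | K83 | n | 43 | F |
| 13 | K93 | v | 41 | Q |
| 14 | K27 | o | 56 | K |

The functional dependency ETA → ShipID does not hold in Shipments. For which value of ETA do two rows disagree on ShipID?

ETA=K51: rows 1, 4 → ShipID takes values {p, q} — violation
ETA=K93: rows 2, 8, 11, 13 → ShipID = v, v, v, v ✓
ETA=K46: rows 3, 10 → ShipID = s, s ✓
ETA=K23: row 5 → ShipID = u ✓
ETA=K11: rows 6, 7 → ShipID = t, t ✓
ETA=K83: rows 9, 12 → ShipID = n, n ✓
ETA=K27: row 14 → ShipID = o ✓
The only ETA value with inconsistent ShipID is ETA=K51.

K51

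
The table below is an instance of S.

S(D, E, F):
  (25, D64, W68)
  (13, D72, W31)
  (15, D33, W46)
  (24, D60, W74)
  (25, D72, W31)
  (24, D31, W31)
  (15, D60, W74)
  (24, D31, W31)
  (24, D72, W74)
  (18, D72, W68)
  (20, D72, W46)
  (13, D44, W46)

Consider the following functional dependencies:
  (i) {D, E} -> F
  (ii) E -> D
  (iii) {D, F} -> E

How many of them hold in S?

1

(i) {D, E} -> F: every LHS value maps to a single RHS value — holds.
(ii) E -> D: E=D72: 5 rows → D takes values {13, 25, 24, 18, 20} — violation; E=D60: 2 rows → D takes values {24, 15} — violation — fails.
(iii) {D, F} -> E: (D=24, F=W74): 2 rows → E takes values {D60, D72} — violation — fails.
1 of the 3 dependencies holds.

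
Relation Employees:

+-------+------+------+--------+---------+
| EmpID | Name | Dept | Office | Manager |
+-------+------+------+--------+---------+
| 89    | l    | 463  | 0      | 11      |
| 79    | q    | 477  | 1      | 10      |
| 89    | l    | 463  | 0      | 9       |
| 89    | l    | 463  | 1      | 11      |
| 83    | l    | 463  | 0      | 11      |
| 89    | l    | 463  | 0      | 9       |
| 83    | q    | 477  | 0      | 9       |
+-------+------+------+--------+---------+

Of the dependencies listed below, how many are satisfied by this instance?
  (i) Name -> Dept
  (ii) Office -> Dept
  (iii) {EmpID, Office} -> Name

1

(i) Name -> Dept: every LHS value maps to a single RHS value — holds.
(ii) Office -> Dept: Office=0: 5 rows → Dept takes values {463, 477} — violation; Office=1: 2 rows → Dept takes values {477, 463} — violation — fails.
(iii) {EmpID, Office} -> Name: (EmpID=83, Office=0): 2 rows → Name takes values {l, q} — violation — fails.
1 of the 3 dependencies holds.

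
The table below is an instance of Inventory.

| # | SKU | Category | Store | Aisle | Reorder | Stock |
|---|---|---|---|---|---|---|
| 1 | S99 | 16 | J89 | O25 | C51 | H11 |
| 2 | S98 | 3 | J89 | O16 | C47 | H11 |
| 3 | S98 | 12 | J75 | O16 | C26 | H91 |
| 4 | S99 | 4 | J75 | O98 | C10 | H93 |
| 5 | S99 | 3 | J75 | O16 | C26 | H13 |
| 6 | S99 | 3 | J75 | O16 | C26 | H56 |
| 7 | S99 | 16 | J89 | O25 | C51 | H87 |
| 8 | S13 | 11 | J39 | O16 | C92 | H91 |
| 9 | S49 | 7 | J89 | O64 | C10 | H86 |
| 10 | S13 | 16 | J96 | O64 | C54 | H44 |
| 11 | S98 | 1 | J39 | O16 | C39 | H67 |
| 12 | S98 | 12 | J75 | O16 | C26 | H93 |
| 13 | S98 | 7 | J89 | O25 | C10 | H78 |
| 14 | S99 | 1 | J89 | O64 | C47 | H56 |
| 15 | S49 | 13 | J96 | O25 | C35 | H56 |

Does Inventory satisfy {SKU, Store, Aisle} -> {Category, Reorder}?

(SKU=S99, Store=J89, Aisle=O25): rows 1, 7 → {Category,Reorder} = (16, C51), (16, C51) ✓
(SKU=S98, Store=J89, Aisle=O16): row 2 → {Category,Reorder} = (3, C47) ✓
(SKU=S98, Store=J75, Aisle=O16): rows 3, 12 → {Category,Reorder} = (12, C26), (12, C26) ✓
(SKU=S99, Store=J75, Aisle=O98): row 4 → {Category,Reorder} = (4, C10) ✓
(SKU=S99, Store=J75, Aisle=O16): rows 5, 6 → {Category,Reorder} = (3, C26), (3, C26) ✓
(SKU=S13, Store=J39, Aisle=O16): row 8 → {Category,Reorder} = (11, C92) ✓
(SKU=S49, Store=J89, Aisle=O64): row 9 → {Category,Reorder} = (7, C10) ✓
(SKU=S13, Store=J96, Aisle=O64): row 10 → {Category,Reorder} = (16, C54) ✓
(SKU=S98, Store=J39, Aisle=O16): row 11 → {Category,Reorder} = (1, C39) ✓
(SKU=S98, Store=J89, Aisle=O25): row 13 → {Category,Reorder} = (7, C10) ✓
(SKU=S99, Store=J89, Aisle=O64): row 14 → {Category,Reorder} = (1, C47) ✓
(SKU=S49, Store=J96, Aisle=O25): row 15 → {Category,Reorder} = (13, C35) ✓
Every {SKU, Store, Aisle} value is associated with a single {Category, Reorder} value, so {SKU, Store, Aisle} -> {Category, Reorder} holds.

Yes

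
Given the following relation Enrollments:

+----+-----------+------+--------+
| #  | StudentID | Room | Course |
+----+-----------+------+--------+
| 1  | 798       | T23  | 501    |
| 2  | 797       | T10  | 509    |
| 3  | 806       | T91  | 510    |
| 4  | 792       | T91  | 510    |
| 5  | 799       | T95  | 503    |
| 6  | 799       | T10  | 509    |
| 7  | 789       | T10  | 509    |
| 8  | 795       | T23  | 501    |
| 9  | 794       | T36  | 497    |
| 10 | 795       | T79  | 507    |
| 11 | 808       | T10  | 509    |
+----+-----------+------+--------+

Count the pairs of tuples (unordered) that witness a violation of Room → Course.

Room=T23: all 2 rows agree on Course — 0 pairs.
Room=T10: all 4 rows agree on Course — 0 pairs.
Room=T91: all 2 rows agree on Course — 0 pairs.

0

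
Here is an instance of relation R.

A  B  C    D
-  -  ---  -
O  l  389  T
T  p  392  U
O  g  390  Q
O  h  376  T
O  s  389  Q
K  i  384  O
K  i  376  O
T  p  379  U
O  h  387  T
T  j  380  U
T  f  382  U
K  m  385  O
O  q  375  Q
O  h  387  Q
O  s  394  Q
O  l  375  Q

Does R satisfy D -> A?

Yes

D=T: 3 rows → A = O, O, O ✓
D=U: 4 rows → A = T, T, T, T ✓
D=Q: 6 rows → A = O, O, O, O, O, O ✓
D=O: 3 rows → A = K, K, K ✓
Every D value is associated with a single A value, so D -> A holds.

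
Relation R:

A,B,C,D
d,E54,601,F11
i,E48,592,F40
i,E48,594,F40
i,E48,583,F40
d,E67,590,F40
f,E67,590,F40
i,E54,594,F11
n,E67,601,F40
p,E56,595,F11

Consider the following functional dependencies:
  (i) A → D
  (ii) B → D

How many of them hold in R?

(i) A → D: A=d: 2 rows → D takes values {F11, F40} — violation; A=i: 4 rows → D takes values {F40, F11} — violation — fails.
(ii) B → D: every LHS value maps to a single RHS value — holds.
1 of the 2 dependencies holds.

1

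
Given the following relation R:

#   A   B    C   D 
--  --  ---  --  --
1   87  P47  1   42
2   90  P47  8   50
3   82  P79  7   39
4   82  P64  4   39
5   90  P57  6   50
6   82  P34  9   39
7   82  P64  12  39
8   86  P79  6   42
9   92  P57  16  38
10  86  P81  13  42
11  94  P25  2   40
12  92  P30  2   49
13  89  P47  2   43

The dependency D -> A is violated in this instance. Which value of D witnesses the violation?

D=42: rows 1, 8, 10 → A takes values {87, 86} — violation
D=50: rows 2, 5 → A = 90, 90 ✓
D=39: rows 3, 4, 6, 7 → A = 82, 82, 82, 82 ✓
D=38: row 9 → A = 92 ✓
D=40: row 11 → A = 94 ✓
D=49: row 12 → A = 92 ✓
D=43: row 13 → A = 89 ✓
The only D value with inconsistent A is D=42.

42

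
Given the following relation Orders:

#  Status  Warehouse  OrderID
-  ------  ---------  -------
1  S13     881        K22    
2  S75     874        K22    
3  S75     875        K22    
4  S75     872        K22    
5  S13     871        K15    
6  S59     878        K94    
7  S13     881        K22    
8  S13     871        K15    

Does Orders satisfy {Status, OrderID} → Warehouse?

(Status=S13, OrderID=K22): rows 1, 7 → Warehouse = 881, 881 ✓
(Status=S75, OrderID=K22): rows 2, 3, 4 → Warehouse takes values {874, 875, 872} — violation
(Status=S13, OrderID=K15): rows 5, 8 → Warehouse = 871, 871 ✓
(Status=S59, OrderID=K94): row 6 → Warehouse = 878 ✓
Two rows agree on {Status, OrderID} but differ on Warehouse, so {Status, OrderID} → Warehouse does not hold.

No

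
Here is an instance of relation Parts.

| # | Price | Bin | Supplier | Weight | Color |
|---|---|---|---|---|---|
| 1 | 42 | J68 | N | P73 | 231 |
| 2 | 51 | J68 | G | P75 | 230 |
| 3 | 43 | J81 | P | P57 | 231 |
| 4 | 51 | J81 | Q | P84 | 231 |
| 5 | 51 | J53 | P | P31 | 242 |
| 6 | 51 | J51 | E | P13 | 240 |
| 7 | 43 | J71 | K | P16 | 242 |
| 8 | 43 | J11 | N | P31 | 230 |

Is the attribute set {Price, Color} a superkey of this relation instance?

Yes

All 8 rows have distinct {Price, Color} values, so {Price, Color} → (all attributes) holds and {Price, Color} is a superkey.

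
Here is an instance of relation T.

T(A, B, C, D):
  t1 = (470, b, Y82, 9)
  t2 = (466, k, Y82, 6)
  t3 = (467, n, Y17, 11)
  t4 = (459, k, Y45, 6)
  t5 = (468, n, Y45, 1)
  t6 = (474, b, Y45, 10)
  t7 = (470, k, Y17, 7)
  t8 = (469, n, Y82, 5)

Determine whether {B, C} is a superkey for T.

Yes

All 8 rows have distinct {B, C} values, so {B, C} → (all attributes) holds and {B, C} is a superkey.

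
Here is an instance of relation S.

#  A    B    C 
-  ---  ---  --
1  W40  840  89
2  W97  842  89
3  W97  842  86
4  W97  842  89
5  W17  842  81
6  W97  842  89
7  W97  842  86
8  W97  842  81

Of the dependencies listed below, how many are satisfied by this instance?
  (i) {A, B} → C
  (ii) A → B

(i) {A, B} → C: (A=W97, B=842): rows 2, 3, 4, 6, 7, 8 → C takes values {89, 86, 81} — violation — fails.
(ii) A → B: every LHS value maps to a single RHS value — holds.
1 of the 2 dependencies holds.

1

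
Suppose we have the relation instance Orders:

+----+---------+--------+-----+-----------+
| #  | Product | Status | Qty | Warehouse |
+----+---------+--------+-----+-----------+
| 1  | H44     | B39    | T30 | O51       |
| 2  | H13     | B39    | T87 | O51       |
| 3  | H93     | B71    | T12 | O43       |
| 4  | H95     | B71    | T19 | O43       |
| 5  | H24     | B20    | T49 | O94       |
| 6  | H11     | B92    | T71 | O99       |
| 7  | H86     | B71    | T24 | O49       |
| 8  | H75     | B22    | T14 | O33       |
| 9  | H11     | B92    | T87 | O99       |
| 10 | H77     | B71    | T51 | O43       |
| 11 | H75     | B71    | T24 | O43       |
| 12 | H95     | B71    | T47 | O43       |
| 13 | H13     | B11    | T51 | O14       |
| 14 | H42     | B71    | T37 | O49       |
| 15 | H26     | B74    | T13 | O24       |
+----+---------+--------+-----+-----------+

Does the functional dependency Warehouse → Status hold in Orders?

Warehouse=O51: rows 1, 2 → Status = B39, B39 ✓
Warehouse=O43: rows 3, 4, 10, 11, 12 → Status = B71, B71, B71, B71, B71 ✓
Warehouse=O94: row 5 → Status = B20 ✓
Warehouse=O99: rows 6, 9 → Status = B92, B92 ✓
Warehouse=O49: rows 7, 14 → Status = B71, B71 ✓
Warehouse=O33: row 8 → Status = B22 ✓
Warehouse=O14: row 13 → Status = B11 ✓
Warehouse=O24: row 15 → Status = B74 ✓
Every Warehouse value is associated with a single Status value, so Warehouse → Status holds.

Yes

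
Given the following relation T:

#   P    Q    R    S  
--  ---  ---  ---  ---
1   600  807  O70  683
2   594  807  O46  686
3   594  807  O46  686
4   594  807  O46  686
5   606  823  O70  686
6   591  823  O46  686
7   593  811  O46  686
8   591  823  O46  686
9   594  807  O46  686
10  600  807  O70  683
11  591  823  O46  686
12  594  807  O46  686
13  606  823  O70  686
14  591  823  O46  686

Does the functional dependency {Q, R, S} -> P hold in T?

Yes

(Q=807, R=O70, S=683): rows 1, 10 → P = 600, 600 ✓
(Q=807, R=O46, S=686): rows 2, 3, 4, 9, 12 → P = 594, 594, 594, 594, 594 ✓
(Q=823, R=O70, S=686): rows 5, 13 → P = 606, 606 ✓
(Q=823, R=O46, S=686): rows 6, 8, 11, 14 → P = 591, 591, 591, 591 ✓
(Q=811, R=O46, S=686): row 7 → P = 593 ✓
Every {Q, R, S} value is associated with a single P value, so {Q, R, S} -> P holds.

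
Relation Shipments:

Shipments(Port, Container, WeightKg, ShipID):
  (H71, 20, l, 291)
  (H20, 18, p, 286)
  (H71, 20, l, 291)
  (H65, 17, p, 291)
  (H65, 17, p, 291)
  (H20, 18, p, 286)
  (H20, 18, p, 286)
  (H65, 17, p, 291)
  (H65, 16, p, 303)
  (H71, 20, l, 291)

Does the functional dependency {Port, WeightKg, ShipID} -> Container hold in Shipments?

Yes

(Port=H71, WeightKg=l, ShipID=291): 3 rows → Container = 20, 20, 20 ✓
(Port=H20, WeightKg=p, ShipID=286): 3 rows → Container = 18, 18, 18 ✓
(Port=H65, WeightKg=p, ShipID=291): 3 rows → Container = 17, 17, 17 ✓
(Port=H65, WeightKg=p, ShipID=303): 1 row → Container = 16 ✓
Every {Port, WeightKg, ShipID} value is associated with a single Container value, so {Port, WeightKg, ShipID} -> Container holds.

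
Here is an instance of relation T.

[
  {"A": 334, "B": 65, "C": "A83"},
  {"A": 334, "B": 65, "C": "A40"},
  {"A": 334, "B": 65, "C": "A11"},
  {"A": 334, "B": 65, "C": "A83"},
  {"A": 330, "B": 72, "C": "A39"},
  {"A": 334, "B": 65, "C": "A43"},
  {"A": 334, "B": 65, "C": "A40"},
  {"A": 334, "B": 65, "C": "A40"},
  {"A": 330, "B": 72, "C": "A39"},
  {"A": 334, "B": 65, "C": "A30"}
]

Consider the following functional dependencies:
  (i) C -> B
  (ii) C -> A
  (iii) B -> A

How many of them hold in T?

3

(i) C -> B: every LHS value maps to a single RHS value — holds.
(ii) C -> A: every LHS value maps to a single RHS value — holds.
(iii) B -> A: every LHS value maps to a single RHS value — holds.
3 of the 3 dependencies hold.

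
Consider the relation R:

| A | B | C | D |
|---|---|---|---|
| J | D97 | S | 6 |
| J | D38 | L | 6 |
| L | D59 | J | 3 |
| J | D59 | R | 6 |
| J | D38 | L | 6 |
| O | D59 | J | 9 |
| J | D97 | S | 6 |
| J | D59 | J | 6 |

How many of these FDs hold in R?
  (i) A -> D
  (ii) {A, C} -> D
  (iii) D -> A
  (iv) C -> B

(i) A -> D: every LHS value maps to a single RHS value — holds.
(ii) {A, C} -> D: every LHS value maps to a single RHS value — holds.
(iii) D -> A: every LHS value maps to a single RHS value — holds.
(iv) C -> B: every LHS value maps to a single RHS value — holds.
4 of the 4 dependencies hold.

4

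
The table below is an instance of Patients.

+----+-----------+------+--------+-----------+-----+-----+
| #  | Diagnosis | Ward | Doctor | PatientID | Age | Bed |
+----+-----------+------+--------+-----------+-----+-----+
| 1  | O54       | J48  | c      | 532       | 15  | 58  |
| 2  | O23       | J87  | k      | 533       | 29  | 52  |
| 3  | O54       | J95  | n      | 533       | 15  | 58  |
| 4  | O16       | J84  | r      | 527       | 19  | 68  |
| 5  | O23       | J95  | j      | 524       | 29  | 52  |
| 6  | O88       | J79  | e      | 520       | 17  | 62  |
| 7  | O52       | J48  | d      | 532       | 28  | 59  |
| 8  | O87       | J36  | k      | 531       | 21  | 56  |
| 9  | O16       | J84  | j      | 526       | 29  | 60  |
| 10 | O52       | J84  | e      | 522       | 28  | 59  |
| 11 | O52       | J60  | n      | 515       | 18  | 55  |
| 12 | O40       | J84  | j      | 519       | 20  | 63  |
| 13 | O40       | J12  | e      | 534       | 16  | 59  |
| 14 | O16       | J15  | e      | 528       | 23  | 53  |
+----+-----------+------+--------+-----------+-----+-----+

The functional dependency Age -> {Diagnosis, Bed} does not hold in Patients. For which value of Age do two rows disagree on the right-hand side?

29

Age=15: rows 1, 3 → {Diagnosis,Bed} = (O54, 58), (O54, 58) ✓
Age=29: rows 2, 5, 9 → {Diagnosis,Bed} takes values {(O23, 52), (O16, 60)} — violation
Age=19: row 4 → {Diagnosis,Bed} = (O16, 68) ✓
Age=17: row 6 → {Diagnosis,Bed} = (O88, 62) ✓
Age=28: rows 7, 10 → {Diagnosis,Bed} = (O52, 59), (O52, 59) ✓
Age=21: row 8 → {Diagnosis,Bed} = (O87, 56) ✓
Age=18: row 11 → {Diagnosis,Bed} = (O52, 55) ✓
Age=20: row 12 → {Diagnosis,Bed} = (O40, 63) ✓
Age=16: row 13 → {Diagnosis,Bed} = (O40, 59) ✓
Age=23: row 14 → {Diagnosis,Bed} = (O16, 53) ✓
The only Age value with inconsistent RHS is Age=29.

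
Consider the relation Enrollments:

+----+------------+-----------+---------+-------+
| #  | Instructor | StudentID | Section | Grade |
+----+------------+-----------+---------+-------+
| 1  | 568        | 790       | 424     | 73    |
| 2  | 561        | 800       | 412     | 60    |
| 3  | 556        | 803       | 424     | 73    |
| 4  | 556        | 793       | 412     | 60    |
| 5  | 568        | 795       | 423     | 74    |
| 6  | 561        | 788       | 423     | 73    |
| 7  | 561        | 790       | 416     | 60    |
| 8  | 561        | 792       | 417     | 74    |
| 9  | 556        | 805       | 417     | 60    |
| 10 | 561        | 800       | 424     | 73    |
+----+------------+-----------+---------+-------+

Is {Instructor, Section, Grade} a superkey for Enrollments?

Yes

All 10 rows have distinct {Instructor, Section, Grade} values, so {Instructor, Section, Grade} → (all attributes) holds and {Instructor, Section, Grade} is a superkey.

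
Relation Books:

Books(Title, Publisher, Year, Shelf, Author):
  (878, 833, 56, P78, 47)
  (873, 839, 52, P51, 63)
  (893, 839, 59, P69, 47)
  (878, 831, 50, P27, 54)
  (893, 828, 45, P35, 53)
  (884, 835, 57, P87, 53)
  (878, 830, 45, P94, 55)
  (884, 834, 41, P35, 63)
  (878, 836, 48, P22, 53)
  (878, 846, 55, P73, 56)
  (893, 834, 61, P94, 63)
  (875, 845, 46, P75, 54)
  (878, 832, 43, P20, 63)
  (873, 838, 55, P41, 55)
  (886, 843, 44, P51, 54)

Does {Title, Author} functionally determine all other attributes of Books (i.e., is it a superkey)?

All 15 rows have distinct {Title, Author} values, so {Title, Author} → (all attributes) holds and {Title, Author} is a superkey.

Yes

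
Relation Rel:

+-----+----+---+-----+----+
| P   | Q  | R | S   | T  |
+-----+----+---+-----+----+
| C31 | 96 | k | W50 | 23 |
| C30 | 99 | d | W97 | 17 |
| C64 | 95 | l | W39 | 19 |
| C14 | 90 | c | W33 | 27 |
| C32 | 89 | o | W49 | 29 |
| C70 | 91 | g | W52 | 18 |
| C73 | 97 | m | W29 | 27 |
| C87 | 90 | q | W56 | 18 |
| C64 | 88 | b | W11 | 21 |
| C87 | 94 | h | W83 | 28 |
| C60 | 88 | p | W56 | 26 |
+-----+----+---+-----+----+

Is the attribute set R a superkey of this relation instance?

Yes

All 11 rows have distinct R values, so R → (all attributes) holds and R is a superkey.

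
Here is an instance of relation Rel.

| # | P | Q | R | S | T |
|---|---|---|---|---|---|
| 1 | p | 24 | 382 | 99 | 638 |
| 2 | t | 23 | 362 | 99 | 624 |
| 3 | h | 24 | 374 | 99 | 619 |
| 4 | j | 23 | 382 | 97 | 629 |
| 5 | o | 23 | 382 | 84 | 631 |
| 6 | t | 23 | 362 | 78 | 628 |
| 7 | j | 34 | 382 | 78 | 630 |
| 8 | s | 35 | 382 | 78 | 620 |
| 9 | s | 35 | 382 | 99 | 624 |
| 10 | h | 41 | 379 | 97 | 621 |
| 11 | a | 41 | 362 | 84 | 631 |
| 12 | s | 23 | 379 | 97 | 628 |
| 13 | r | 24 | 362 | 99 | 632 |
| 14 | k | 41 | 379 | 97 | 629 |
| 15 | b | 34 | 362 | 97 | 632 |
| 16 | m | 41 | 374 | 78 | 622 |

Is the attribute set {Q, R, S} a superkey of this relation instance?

Rows 10 and 14 have the same {Q, R, S} value (Q=41, R=379, S=97) but are distinct tuples, so {Q, R, S} does not determine every attribute — not a superkey.

No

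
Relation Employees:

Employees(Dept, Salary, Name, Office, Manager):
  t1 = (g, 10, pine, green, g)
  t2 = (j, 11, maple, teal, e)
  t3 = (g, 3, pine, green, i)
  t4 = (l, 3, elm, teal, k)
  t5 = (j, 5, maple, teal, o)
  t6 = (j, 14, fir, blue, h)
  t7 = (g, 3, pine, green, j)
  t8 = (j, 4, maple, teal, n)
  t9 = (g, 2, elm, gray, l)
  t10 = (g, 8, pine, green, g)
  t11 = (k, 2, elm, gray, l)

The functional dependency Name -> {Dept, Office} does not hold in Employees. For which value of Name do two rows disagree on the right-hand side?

elm

Name=pine: rows 1, 3, 7, 10 → {Dept,Office} = (g, green), (g, green), (g, green), (g, green) ✓
Name=maple: rows 2, 5, 8 → {Dept,Office} = (j, teal), (j, teal), (j, teal) ✓
Name=elm: rows 4, 9, 11 → {Dept,Office} takes values {(l, teal), (g, gray), (k, gray)} — violation
Name=fir: row 6 → {Dept,Office} = (j, blue) ✓
The only Name value with inconsistent RHS is Name=elm.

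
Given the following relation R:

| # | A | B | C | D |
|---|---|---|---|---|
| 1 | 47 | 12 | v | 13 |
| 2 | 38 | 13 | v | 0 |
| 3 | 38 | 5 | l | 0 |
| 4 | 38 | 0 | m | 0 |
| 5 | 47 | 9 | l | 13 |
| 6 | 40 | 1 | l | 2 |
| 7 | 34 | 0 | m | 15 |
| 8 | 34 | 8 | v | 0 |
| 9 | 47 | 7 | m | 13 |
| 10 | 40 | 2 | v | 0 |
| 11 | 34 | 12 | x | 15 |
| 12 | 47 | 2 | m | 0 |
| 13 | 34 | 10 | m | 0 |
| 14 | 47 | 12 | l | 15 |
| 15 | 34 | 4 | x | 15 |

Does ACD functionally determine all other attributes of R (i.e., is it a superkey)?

No

Rows 11 and 15 have the same ACD value (A=34, C=x, D=15) but are distinct tuples, so ACD does not determine every attribute — not a superkey.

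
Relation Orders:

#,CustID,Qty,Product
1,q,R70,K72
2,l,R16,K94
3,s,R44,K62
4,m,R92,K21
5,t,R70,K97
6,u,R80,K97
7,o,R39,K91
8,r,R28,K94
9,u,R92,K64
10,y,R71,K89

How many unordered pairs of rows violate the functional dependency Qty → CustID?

Qty=R70: violating pairs (1,5) — 1 pair.
Qty=R92: violating pairs (4,9) — 1 pair.

2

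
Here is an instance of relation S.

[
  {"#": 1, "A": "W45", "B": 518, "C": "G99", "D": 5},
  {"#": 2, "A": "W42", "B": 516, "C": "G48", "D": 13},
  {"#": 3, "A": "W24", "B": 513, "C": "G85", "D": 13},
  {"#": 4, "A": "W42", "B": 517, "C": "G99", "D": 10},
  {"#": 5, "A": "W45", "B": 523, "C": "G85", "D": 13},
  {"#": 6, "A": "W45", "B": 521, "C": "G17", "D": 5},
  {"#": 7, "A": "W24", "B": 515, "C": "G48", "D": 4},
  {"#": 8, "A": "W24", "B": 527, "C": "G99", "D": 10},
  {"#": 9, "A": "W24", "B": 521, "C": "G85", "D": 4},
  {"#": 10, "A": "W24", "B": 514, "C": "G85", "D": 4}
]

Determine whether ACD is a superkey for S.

Rows 9 and 10 have the same ACD value (A=W24, C=G85, D=4) but are distinct tuples, so ACD does not determine every attribute — not a superkey.

No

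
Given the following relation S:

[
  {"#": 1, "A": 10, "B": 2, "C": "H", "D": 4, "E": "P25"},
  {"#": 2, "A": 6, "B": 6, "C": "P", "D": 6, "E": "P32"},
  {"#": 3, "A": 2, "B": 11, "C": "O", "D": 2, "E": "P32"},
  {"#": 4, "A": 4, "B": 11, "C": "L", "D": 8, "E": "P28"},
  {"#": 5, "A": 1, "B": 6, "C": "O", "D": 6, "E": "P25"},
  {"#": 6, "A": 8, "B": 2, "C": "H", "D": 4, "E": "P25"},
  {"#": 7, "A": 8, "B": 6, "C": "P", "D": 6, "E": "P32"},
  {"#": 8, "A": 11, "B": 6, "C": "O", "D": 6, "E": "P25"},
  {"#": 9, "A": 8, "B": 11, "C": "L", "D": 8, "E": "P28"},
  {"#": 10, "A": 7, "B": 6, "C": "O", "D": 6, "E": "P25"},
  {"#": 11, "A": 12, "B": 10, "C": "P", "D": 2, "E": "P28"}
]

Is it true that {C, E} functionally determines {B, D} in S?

Yes

(C=H, E=P25): rows 1, 6 → {B,D} = (2, 4), (2, 4) ✓
(C=P, E=P32): rows 2, 7 → {B,D} = (6, 6), (6, 6) ✓
(C=O, E=P32): row 3 → {B,D} = (11, 2) ✓
(C=L, E=P28): rows 4, 9 → {B,D} = (11, 8), (11, 8) ✓
(C=O, E=P25): rows 5, 8, 10 → {B,D} = (6, 6), (6, 6), (6, 6) ✓
(C=P, E=P28): row 11 → {B,D} = (10, 2) ✓
Every {C, E} value is associated with a single {B, D} value, so {C, E} -> {B, D} holds.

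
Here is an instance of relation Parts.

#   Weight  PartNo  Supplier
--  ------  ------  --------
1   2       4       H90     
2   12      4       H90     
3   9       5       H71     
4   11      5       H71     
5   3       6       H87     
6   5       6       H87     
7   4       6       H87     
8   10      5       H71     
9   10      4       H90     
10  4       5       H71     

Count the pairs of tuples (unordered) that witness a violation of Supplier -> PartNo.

0

Supplier=H90: all 3 rows agree on PartNo — 0 pairs.
Supplier=H71: all 4 rows agree on PartNo — 0 pairs.
Supplier=H87: all 3 rows agree on PartNo — 0 pairs.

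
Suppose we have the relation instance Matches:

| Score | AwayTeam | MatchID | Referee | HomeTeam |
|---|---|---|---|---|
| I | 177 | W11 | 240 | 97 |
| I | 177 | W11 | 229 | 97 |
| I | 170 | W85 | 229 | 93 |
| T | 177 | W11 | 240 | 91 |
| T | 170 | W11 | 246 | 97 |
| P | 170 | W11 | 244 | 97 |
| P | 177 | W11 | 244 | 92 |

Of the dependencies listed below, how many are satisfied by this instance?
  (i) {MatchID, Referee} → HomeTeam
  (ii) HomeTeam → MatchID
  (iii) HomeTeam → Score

1

(i) {MatchID, Referee} → HomeTeam: (MatchID=W11, Referee=240): 2 rows → HomeTeam takes values {97, 91} — violation; (MatchID=W11, Referee=244): 2 rows → HomeTeam takes values {97, 92} — violation — fails.
(ii) HomeTeam → MatchID: every LHS value maps to a single RHS value — holds.
(iii) HomeTeam → Score: HomeTeam=97: 4 rows → Score takes values {I, T, P} — violation — fails.
1 of the 3 dependencies holds.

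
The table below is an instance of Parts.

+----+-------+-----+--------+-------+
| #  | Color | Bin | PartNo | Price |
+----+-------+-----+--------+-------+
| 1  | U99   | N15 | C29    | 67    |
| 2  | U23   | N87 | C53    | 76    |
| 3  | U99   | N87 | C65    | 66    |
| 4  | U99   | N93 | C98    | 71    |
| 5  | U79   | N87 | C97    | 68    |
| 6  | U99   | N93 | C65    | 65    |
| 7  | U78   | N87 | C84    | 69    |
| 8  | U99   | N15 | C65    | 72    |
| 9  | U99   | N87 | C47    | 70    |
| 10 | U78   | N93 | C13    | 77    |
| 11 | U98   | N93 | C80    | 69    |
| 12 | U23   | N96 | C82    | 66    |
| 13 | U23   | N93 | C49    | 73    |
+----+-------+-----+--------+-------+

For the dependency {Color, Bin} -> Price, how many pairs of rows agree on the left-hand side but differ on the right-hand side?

3

(Color=U99, Bin=N15): violating pairs (1,8) — 1 pair.
(Color=U99, Bin=N87): violating pairs (3,9) — 1 pair.
(Color=U99, Bin=N93): violating pairs (4,6) — 1 pair.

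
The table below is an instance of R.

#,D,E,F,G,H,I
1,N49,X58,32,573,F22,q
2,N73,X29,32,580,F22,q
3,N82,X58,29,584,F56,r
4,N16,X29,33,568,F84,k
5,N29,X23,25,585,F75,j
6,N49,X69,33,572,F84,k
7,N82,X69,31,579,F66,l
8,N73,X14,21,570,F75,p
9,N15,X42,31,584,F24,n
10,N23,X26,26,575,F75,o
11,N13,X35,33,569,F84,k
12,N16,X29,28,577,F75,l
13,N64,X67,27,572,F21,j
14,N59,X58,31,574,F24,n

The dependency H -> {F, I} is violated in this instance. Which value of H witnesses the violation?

H=F22: rows 1, 2 → {F,I} = (32, q), (32, q) ✓
H=F56: row 3 → {F,I} = (29, r) ✓
H=F84: rows 4, 6, 11 → {F,I} = (33, k), (33, k), (33, k) ✓
H=F75: rows 5, 8, 10, 12 → {F,I} takes values {(25, j), (21, p), (26, o), (28, l)} — violation
H=F66: row 7 → {F,I} = (31, l) ✓
H=F24: rows 9, 14 → {F,I} = (31, n), (31, n) ✓
H=F21: row 13 → {F,I} = (27, j) ✓
The only H value with inconsistent RHS is H=F75.

F75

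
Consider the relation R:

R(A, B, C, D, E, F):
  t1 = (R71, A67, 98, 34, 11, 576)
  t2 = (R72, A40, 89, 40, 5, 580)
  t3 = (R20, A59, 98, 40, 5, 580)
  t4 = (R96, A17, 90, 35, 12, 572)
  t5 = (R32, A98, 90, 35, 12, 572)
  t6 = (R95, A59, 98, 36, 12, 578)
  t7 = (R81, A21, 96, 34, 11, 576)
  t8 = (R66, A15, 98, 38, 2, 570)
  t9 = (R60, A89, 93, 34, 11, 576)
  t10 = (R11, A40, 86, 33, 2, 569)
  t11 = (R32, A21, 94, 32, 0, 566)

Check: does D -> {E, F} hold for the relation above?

Yes

D=34: rows 1, 7, 9 → {E,F} = (11, 576), (11, 576), (11, 576) ✓
D=40: rows 2, 3 → {E,F} = (5, 580), (5, 580) ✓
D=35: rows 4, 5 → {E,F} = (12, 572), (12, 572) ✓
D=36: row 6 → {E,F} = (12, 578) ✓
D=38: row 8 → {E,F} = (2, 570) ✓
D=33: row 10 → {E,F} = (2, 569) ✓
D=32: row 11 → {E,F} = (0, 566) ✓
Every D value is associated with a single {E, F} value, so D -> {E, F} holds.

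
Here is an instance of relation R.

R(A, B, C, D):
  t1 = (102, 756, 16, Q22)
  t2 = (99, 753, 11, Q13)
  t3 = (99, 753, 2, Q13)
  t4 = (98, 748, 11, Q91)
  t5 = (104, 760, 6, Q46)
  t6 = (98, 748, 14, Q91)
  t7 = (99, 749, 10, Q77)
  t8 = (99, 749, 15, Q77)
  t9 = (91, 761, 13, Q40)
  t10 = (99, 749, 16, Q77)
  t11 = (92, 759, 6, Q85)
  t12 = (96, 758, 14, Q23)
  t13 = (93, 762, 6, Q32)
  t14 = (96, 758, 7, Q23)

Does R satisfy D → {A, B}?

D=Q22: row 1 → {A,B} = (102, 756) ✓
D=Q13: rows 2, 3 → {A,B} = (99, 753), (99, 753) ✓
D=Q91: rows 4, 6 → {A,B} = (98, 748), (98, 748) ✓
D=Q46: row 5 → {A,B} = (104, 760) ✓
D=Q77: rows 7, 8, 10 → {A,B} = (99, 749), (99, 749), (99, 749) ✓
D=Q40: row 9 → {A,B} = (91, 761) ✓
D=Q85: row 11 → {A,B} = (92, 759) ✓
D=Q23: rows 12, 14 → {A,B} = (96, 758), (96, 758) ✓
D=Q32: row 13 → {A,B} = (93, 762) ✓
Every D value is associated with a single {A, B} value, so D → {A, B} holds.

Yes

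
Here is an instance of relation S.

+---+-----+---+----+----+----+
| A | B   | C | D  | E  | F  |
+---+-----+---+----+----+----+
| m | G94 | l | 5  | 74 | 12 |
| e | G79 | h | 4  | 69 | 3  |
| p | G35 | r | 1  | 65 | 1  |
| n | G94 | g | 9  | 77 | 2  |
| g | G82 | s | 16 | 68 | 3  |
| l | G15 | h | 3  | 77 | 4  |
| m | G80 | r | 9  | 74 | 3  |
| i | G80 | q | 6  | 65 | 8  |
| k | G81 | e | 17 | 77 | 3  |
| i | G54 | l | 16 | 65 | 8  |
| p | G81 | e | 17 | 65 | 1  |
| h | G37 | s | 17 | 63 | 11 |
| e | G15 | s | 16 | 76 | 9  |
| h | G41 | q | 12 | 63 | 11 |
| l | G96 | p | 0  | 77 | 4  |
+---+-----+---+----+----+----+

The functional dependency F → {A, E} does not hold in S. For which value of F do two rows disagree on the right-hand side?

3

F=12: 1 row → {A,E} = (m, 74) ✓
F=3: 4 rows → {A,E} takes values {(e, 69), (g, 68), (m, 74), (k, 77)} — violation
F=1: 2 rows → {A,E} = (p, 65), (p, 65) ✓
F=2: 1 row → {A,E} = (n, 77) ✓
F=4: 2 rows → {A,E} = (l, 77), (l, 77) ✓
F=8: 2 rows → {A,E} = (i, 65), (i, 65) ✓
F=11: 2 rows → {A,E} = (h, 63), (h, 63) ✓
F=9: 1 row → {A,E} = (e, 76) ✓
The only F value with inconsistent RHS is F=3.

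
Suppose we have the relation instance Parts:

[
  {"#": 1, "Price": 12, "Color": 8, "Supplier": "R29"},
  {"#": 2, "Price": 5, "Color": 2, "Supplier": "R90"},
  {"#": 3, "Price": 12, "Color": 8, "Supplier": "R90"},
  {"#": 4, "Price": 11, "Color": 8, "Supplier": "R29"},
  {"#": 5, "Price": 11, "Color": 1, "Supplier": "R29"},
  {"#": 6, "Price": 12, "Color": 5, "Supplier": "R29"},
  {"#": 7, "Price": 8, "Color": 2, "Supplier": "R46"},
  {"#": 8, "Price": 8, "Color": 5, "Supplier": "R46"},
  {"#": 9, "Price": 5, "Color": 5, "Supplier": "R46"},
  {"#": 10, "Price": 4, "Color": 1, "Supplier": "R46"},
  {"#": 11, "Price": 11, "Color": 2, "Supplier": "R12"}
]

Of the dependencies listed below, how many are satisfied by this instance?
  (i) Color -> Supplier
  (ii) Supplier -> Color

0

(i) Color -> Supplier: Color=8: rows 1, 3, 4 → Supplier takes values {R29, R90} — violation; Color=2: rows 2, 7, 11 → Supplier takes values {R90, R46, R12} — violation; Color=1: rows 5, 10 → Supplier takes values {R29, R46} — violation; Color=5: rows 6, 8, 9 → Supplier takes values {R29, R46} — violation — fails.
(ii) Supplier -> Color: Supplier=R29: rows 1, 4, 5, 6 → Color takes values {8, 1, 5} — violation; Supplier=R90: rows 2, 3 → Color takes values {2, 8} — violation; Supplier=R46: rows 7, 8, 9, 10 → Color takes values {2, 5, 1} — violation — fails.
None of the 2 dependencies hold.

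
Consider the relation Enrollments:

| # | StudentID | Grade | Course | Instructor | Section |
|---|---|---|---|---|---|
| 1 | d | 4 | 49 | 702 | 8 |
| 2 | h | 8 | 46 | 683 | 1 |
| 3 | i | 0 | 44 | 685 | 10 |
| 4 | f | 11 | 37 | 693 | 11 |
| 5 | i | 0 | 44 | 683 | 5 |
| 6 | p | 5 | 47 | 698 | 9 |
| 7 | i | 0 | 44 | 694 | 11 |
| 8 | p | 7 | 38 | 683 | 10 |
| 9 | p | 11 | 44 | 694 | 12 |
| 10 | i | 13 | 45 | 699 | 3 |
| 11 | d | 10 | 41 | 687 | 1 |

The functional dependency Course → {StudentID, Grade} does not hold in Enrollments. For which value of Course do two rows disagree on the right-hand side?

Course=49: row 1 → {StudentID,Grade} = (d, 4) ✓
Course=46: row 2 → {StudentID,Grade} = (h, 8) ✓
Course=44: rows 3, 5, 7, 9 → {StudentID,Grade} takes values {(i, 0), (p, 11)} — violation
Course=37: row 4 → {StudentID,Grade} = (f, 11) ✓
Course=47: row 6 → {StudentID,Grade} = (p, 5) ✓
Course=38: row 8 → {StudentID,Grade} = (p, 7) ✓
Course=45: row 10 → {StudentID,Grade} = (i, 13) ✓
Course=41: row 11 → {StudentID,Grade} = (d, 10) ✓
The only Course value with inconsistent RHS is Course=44.

44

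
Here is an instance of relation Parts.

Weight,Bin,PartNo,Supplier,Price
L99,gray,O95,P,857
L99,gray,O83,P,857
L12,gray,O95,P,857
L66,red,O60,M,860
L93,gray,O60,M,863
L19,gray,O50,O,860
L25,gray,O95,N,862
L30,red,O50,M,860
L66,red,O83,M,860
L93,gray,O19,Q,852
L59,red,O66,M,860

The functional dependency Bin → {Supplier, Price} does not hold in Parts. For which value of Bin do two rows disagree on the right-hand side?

Bin=gray: 7 rows → {Supplier,Price} takes values {(P, 857), (M, 863), (O, 860), (N, 862), (Q, 852)} — violation
Bin=red: 4 rows → {Supplier,Price} = (M, 860), (M, 860), (M, 860), (M, 860) ✓
The only Bin value with inconsistent RHS is Bin=gray.

gray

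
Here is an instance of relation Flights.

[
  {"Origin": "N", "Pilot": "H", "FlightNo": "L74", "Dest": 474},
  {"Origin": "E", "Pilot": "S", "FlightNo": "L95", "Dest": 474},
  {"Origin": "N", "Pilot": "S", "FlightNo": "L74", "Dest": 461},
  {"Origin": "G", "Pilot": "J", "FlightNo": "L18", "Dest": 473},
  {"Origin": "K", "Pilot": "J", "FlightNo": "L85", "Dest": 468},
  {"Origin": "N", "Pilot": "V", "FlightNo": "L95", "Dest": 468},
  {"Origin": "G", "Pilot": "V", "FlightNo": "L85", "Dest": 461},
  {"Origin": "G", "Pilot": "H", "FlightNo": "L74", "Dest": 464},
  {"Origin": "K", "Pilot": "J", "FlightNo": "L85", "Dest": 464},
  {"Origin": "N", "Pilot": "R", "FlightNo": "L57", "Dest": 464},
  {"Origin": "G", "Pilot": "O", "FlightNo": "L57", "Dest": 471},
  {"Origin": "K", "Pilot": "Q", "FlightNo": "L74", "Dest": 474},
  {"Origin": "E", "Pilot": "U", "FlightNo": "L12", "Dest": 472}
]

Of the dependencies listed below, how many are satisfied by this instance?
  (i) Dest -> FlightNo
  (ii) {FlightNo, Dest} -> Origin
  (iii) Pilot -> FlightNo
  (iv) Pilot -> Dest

(i) Dest -> FlightNo: Dest=474: 3 rows → FlightNo takes values {L74, L95} — violation; Dest=461: 2 rows → FlightNo takes values {L74, L85} — violation; Dest=468: 2 rows → FlightNo takes values {L85, L95} — violation; Dest=464: 3 rows → FlightNo takes values {L74, L85, L57} — violation — fails.
(ii) {FlightNo, Dest} -> Origin: (FlightNo=L74, Dest=474): 2 rows → Origin takes values {N, K} — violation — fails.
(iii) Pilot -> FlightNo: Pilot=S: 2 rows → FlightNo takes values {L95, L74} — violation; Pilot=J: 3 rows → FlightNo takes values {L18, L85} — violation; Pilot=V: 2 rows → FlightNo takes values {L95, L85} — violation — fails.
(iv) Pilot -> Dest: Pilot=H: 2 rows → Dest takes values {474, 464} — violation; Pilot=S: 2 rows → Dest takes values {474, 461} — violation; Pilot=J: 3 rows → Dest takes values {473, 468, 464} — violation; Pilot=V: 2 rows → Dest takes values {468, 461} — violation — fails.
None of the 4 dependencies hold.

0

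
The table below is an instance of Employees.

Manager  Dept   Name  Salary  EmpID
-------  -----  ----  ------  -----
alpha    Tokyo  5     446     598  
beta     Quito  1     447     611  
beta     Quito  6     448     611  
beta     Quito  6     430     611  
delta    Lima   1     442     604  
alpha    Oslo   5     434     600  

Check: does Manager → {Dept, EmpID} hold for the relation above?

No

Manager=alpha: 2 rows → {Dept,EmpID} takes values {(Tokyo, 598), (Oslo, 600)} — violation
Manager=beta: 3 rows → {Dept,EmpID} = (Quito, 611), (Quito, 611), (Quito, 611) ✓
Manager=delta: 1 row → {Dept,EmpID} = (Lima, 604) ✓
Two rows agree on Manager but differ on {Dept, EmpID}, so Manager → {Dept, EmpID} does not hold.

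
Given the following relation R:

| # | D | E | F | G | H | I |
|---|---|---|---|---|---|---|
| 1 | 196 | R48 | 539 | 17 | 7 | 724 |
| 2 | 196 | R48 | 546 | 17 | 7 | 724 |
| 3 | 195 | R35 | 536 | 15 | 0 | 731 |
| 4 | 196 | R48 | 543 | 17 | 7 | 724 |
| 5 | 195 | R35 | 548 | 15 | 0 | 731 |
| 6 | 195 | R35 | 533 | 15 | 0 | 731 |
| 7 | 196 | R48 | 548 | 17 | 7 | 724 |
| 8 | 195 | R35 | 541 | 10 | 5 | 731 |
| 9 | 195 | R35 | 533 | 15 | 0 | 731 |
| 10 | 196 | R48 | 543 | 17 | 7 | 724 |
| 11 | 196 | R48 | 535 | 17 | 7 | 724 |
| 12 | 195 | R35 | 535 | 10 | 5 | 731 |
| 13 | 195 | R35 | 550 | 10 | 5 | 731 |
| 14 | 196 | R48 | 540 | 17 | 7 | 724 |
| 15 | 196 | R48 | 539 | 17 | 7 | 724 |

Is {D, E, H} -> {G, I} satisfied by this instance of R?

Yes

(D=196, E=R48, H=7): rows 1, 2, 4, 7, 10, 11, 14, 15 → {G,I} = (17, 724), (17, 724), (17, 724), (17, 724), (17, 724), (17, 724), (17, 724), (17, 724) ✓
(D=195, E=R35, H=0): rows 3, 5, 6, 9 → {G,I} = (15, 731), (15, 731), (15, 731), (15, 731) ✓
(D=195, E=R35, H=5): rows 8, 12, 13 → {G,I} = (10, 731), (10, 731), (10, 731) ✓
Every {D, E, H} value is associated with a single {G, I} value, so {D, E, H} -> {G, I} holds.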